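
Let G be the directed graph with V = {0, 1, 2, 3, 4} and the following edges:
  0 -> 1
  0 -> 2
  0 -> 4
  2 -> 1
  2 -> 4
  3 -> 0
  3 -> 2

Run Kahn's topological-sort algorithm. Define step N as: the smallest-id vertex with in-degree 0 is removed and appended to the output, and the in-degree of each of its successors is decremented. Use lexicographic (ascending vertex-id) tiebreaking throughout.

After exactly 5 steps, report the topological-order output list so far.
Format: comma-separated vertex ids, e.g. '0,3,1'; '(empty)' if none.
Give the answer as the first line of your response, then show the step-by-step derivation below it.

3,0,2,1,4

step 1: output 3; order=[3]; indeg=(0,2,1,0,2)
step 2: output 0; order=[3,0]; indeg=(0,1,0,0,1)
step 3: output 2; order=[3,0,2]; indeg=(0,0,0,0,0)
step 4: output 1; order=[3,0,2,1]; indeg=(0,0,0,0,0)
step 5: output 4; order=[3,0,2,1,4]; indeg=(0,0,0,0,0)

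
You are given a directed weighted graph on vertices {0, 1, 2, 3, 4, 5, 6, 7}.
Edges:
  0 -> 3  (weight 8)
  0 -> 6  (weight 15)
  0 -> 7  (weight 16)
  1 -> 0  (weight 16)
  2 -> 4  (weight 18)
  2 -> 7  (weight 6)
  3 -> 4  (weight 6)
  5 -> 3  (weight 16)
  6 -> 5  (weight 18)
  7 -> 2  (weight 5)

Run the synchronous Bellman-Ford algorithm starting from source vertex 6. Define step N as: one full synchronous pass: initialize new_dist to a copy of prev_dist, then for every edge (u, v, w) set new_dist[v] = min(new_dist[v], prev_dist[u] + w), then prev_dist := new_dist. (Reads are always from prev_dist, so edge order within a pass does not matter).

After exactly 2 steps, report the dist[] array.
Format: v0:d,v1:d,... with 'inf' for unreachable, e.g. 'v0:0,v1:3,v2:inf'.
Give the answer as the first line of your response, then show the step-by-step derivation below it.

v0:inf,v1:inf,v2:inf,v3:34,v4:inf,v5:18,v6:0,v7:inf

step 1: dist = v0:inf,v1:inf,v2:inf,v3:inf,v4:inf,v5:18,v6:0,v7:inf
step 2: dist = v0:inf,v1:inf,v2:inf,v3:34,v4:inf,v5:18,v6:0,v7:inf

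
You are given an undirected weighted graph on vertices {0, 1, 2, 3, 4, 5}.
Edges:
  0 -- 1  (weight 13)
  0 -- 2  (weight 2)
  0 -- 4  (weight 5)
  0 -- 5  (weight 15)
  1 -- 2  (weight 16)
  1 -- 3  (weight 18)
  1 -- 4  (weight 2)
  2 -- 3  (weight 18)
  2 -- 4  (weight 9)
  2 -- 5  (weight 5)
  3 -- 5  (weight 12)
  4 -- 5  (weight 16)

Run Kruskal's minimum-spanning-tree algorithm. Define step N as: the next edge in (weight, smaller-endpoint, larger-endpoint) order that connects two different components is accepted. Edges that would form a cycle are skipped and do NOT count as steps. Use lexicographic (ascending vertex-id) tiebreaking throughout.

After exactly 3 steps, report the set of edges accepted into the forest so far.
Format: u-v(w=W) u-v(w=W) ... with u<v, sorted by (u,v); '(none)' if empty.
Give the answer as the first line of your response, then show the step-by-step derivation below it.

0-2(w=2) 0-4(w=5) 1-4(w=2)

step 1: add edge 0-2 (w=2); MST = {0-2(w=2)}
step 2: add edge 1-4 (w=2); MST = {0-2(w=2) 1-4(w=2)}
step 3: add edge 0-4 (w=5); MST = {0-2(w=2) 0-4(w=5) 1-4(w=2)}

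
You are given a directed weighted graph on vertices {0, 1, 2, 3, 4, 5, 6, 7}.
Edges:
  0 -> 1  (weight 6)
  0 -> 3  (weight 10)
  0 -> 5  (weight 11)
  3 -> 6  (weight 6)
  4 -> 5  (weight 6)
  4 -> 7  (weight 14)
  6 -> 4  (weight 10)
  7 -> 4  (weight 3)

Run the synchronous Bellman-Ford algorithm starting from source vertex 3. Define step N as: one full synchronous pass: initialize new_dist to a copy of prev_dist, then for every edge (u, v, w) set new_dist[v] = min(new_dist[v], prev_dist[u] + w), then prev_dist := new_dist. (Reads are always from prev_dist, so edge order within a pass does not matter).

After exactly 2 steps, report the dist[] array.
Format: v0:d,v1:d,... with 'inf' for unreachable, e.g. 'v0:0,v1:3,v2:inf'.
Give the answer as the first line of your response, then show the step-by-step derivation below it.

v0:inf,v1:inf,v2:inf,v3:0,v4:16,v5:inf,v6:6,v7:inf

step 1: dist = v0:inf,v1:inf,v2:inf,v3:0,v4:inf,v5:inf,v6:6,v7:inf
step 2: dist = v0:inf,v1:inf,v2:inf,v3:0,v4:16,v5:inf,v6:6,v7:inf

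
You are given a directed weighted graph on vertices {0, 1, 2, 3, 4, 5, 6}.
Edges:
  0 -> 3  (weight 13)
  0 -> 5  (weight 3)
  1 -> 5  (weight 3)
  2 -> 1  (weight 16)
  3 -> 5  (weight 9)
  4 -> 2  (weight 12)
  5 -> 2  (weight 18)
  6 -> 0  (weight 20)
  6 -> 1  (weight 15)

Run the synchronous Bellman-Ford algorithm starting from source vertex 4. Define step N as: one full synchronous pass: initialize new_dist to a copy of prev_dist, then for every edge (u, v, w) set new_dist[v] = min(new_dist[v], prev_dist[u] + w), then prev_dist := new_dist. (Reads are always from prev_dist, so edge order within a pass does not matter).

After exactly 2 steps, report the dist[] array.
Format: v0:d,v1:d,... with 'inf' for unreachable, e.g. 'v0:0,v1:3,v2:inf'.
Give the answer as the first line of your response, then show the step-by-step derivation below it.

v0:inf,v1:28,v2:12,v3:inf,v4:0,v5:inf,v6:inf

step 1: dist = v0:inf,v1:inf,v2:12,v3:inf,v4:0,v5:inf,v6:inf
step 2: dist = v0:inf,v1:28,v2:12,v3:inf,v4:0,v5:inf,v6:inf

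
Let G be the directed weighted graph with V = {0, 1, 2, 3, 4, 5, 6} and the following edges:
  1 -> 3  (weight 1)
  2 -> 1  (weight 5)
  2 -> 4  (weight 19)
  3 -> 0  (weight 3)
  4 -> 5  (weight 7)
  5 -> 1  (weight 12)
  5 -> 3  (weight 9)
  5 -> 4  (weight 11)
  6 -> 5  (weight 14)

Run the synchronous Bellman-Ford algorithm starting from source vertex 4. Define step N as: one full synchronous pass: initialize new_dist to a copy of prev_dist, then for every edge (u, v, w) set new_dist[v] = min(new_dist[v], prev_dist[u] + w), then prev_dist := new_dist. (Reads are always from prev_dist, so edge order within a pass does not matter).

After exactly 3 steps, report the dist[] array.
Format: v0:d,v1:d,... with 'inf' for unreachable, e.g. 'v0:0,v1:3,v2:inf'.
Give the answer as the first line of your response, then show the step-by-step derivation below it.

v0:19,v1:19,v2:inf,v3:16,v4:0,v5:7,v6:inf

step 1: dist = v0:inf,v1:inf,v2:inf,v3:inf,v4:0,v5:7,v6:inf
step 2: dist = v0:inf,v1:19,v2:inf,v3:16,v4:0,v5:7,v6:inf
step 3: dist = v0:19,v1:19,v2:inf,v3:16,v4:0,v5:7,v6:inf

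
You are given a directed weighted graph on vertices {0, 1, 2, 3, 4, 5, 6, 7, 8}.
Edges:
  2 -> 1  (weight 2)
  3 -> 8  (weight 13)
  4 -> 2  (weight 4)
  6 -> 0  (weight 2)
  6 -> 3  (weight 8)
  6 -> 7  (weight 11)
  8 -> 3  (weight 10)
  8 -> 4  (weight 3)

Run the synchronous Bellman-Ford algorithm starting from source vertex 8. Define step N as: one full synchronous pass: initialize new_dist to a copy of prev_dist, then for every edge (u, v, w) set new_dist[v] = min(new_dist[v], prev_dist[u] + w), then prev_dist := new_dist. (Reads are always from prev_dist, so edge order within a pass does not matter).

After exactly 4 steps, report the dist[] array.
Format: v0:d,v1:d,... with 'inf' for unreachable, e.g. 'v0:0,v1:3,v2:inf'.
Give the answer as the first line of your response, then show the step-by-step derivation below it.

v0:inf,v1:9,v2:7,v3:10,v4:3,v5:inf,v6:inf,v7:inf,v8:0

step 1: dist = v0:inf,v1:inf,v2:inf,v3:10,v4:3,v5:inf,v6:inf,v7:inf,v8:0
step 2: dist = v0:inf,v1:inf,v2:7,v3:10,v4:3,v5:inf,v6:inf,v7:inf,v8:0
step 3: dist = v0:inf,v1:9,v2:7,v3:10,v4:3,v5:inf,v6:inf,v7:inf,v8:0
step 4: dist = v0:inf,v1:9,v2:7,v3:10,v4:3,v5:inf,v6:inf,v7:inf,v8:0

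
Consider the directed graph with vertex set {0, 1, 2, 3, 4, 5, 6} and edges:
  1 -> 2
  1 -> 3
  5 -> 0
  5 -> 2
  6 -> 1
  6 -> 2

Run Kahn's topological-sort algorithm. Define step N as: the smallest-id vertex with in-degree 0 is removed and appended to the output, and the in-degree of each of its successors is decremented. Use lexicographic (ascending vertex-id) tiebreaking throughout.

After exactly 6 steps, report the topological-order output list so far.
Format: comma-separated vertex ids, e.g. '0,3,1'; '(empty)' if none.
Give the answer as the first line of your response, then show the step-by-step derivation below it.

4,5,0,6,1,2

step 1: output 4; order=[4]; indeg=(1,1,3,1,0,0,0)
step 2: output 5; order=[4,5]; indeg=(0,1,2,1,0,0,0)
step 3: output 0; order=[4,5,0]; indeg=(0,1,2,1,0,0,0)
step 4: output 6; order=[4,5,0,6]; indeg=(0,0,1,1,0,0,0)
step 5: output 1; order=[4,5,0,6,1]; indeg=(0,0,0,0,0,0,0)
step 6: output 2; order=[4,5,0,6,1,2]; indeg=(0,0,0,0,0,0,0)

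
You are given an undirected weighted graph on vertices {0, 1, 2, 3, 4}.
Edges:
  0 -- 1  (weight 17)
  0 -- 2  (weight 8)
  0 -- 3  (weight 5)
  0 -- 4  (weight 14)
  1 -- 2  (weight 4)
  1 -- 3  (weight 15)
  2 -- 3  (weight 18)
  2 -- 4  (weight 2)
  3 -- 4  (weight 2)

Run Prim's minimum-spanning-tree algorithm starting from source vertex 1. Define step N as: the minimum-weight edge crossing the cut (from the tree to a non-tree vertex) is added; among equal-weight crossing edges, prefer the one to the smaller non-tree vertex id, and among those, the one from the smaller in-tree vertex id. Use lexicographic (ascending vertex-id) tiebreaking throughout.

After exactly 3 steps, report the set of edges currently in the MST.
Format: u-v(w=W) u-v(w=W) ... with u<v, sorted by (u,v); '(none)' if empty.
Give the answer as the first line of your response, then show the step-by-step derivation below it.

1-2(w=4) 2-4(w=2) 3-4(w=2)

step 1: add edge 1-2 (w=4); MST = {1-2(w=4)}
step 2: add edge 2-4 (w=2); MST = {1-2(w=4) 2-4(w=2)}
step 3: add edge 3-4 (w=2); MST = {1-2(w=4) 2-4(w=2) 3-4(w=2)}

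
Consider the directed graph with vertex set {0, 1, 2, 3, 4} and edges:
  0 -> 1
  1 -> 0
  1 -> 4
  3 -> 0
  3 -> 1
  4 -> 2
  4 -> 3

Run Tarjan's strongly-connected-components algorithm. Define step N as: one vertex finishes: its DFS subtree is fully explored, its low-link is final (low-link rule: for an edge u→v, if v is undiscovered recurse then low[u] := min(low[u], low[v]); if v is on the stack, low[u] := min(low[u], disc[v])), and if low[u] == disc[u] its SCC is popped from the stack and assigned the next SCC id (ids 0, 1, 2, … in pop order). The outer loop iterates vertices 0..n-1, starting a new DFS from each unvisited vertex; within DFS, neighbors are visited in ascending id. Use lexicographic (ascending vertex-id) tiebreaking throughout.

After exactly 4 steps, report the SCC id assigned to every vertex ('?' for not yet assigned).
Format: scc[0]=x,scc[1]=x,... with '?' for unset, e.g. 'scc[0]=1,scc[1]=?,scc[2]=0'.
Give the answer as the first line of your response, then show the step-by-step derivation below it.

scc[0]=?,scc[1]=?,scc[2]=0,scc[3]=?,scc[4]=?

step 1: low=(low[0]=0,low[1]=0,low[2]=3,low[3]=?,low[4]=2); scc=(scc[0]=?,scc[1]=?,scc[2]=0,scc[3]=?,scc[4]=?)
step 2: low=(low[0]=0,low[1]=0,low[2]=3,low[3]=0,low[4]=2); scc=(scc[0]=?,scc[1]=?,scc[2]=0,scc[3]=?,scc[4]=?)
step 3: low=(low[0]=0,low[1]=0,low[2]=3,low[3]=0,low[4]=0); scc=(scc[0]=?,scc[1]=?,scc[2]=0,scc[3]=?,scc[4]=?)
step 4: low=(low[0]=0,low[1]=0,low[2]=3,low[3]=0,low[4]=0); scc=(scc[0]=?,scc[1]=?,scc[2]=0,scc[3]=?,scc[4]=?)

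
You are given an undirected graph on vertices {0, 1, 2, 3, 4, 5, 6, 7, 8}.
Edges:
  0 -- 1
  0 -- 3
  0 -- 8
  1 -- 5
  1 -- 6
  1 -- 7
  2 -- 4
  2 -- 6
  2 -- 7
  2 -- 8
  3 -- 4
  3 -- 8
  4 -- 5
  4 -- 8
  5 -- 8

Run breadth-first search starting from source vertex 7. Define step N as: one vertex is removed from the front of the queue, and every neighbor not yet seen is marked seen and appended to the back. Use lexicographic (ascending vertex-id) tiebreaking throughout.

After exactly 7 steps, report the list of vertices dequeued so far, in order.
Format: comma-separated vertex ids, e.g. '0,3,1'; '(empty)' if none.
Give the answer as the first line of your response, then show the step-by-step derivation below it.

7,1,2,0,5,6,4

step 1: dequeue 7; queue=[1,2]; order=7
step 2: dequeue 1; queue=[2,0,5,6]; order=7,1
step 3: dequeue 2; queue=[0,5,6,4,8]; order=7,1,2
step 4: dequeue 0; queue=[5,6,4,8,3]; order=7,1,2,0
step 5: dequeue 5; queue=[6,4,8,3]; order=7,1,2,0,5
step 6: dequeue 6; queue=[4,8,3]; order=7,1,2,0,5,6
step 7: dequeue 4; queue=[8,3]; order=7,1,2,0,5,6,4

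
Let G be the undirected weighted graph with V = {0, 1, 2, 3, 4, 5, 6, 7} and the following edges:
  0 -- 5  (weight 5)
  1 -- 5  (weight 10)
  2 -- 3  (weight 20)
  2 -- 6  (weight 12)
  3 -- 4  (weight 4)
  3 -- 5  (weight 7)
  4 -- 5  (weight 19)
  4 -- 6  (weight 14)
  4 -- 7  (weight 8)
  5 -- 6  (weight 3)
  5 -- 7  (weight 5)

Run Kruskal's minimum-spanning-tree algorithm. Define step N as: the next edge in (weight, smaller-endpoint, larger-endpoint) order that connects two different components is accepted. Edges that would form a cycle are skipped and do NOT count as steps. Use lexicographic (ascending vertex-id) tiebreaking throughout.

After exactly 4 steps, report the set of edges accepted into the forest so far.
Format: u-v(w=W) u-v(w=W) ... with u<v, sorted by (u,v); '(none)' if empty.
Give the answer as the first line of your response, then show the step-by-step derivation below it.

0-5(w=5) 3-4(w=4) 5-6(w=3) 5-7(w=5)

step 1: add edge 5-6 (w=3); MST = {5-6(w=3)}
step 2: add edge 3-4 (w=4); MST = {3-4(w=4) 5-6(w=3)}
step 3: add edge 0-5 (w=5); MST = {0-5(w=5) 3-4(w=4) 5-6(w=3)}
step 4: add edge 5-7 (w=5); MST = {0-5(w=5) 3-4(w=4) 5-6(w=3) 5-7(w=5)}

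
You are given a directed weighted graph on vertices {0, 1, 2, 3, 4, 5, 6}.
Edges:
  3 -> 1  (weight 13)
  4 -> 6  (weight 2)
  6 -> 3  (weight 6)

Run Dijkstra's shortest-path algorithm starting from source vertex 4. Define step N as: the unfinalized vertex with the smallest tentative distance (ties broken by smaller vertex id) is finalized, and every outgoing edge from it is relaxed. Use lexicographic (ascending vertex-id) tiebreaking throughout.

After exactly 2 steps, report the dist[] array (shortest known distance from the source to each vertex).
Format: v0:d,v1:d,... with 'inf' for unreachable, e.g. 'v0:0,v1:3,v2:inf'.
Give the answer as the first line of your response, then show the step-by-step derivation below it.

v0:inf,v1:inf,v2:inf,v3:8,v4:0,v5:inf,v6:2

step 1: dist = v0:inf,v1:inf,v2:inf,v3:inf,v4:0,v5:inf,v6:2
step 2: dist = v0:inf,v1:inf,v2:inf,v3:8,v4:0,v5:inf,v6:2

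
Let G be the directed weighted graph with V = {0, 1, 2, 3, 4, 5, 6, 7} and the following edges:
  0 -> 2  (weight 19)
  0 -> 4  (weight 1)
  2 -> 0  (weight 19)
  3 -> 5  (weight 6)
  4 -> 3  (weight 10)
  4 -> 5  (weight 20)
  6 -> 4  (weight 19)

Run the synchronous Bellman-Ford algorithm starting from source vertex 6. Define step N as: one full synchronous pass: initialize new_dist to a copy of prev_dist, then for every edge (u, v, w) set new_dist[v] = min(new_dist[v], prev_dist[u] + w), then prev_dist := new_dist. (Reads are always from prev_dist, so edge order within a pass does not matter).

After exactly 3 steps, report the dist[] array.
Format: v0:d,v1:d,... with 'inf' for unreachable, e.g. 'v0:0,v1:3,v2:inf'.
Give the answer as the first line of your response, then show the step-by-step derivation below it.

v0:inf,v1:inf,v2:inf,v3:29,v4:19,v5:35,v6:0,v7:inf

step 1: dist = v0:inf,v1:inf,v2:inf,v3:inf,v4:19,v5:inf,v6:0,v7:inf
step 2: dist = v0:inf,v1:inf,v2:inf,v3:29,v4:19,v5:39,v6:0,v7:inf
step 3: dist = v0:inf,v1:inf,v2:inf,v3:29,v4:19,v5:35,v6:0,v7:inf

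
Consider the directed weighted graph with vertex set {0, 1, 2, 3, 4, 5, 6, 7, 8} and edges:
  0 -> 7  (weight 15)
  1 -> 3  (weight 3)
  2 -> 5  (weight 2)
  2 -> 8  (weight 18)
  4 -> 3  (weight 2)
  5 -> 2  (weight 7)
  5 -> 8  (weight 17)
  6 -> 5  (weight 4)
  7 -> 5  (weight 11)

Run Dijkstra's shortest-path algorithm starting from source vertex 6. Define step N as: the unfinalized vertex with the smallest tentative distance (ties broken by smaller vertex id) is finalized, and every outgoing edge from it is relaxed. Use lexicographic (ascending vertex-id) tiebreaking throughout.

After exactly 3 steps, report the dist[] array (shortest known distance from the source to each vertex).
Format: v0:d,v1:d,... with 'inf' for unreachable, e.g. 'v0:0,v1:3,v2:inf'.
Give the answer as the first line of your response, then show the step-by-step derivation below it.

v0:inf,v1:inf,v2:11,v3:inf,v4:inf,v5:4,v6:0,v7:inf,v8:21

step 1: dist = v0:inf,v1:inf,v2:inf,v3:inf,v4:inf,v5:4,v6:0,v7:inf,v8:inf
step 2: dist = v0:inf,v1:inf,v2:11,v3:inf,v4:inf,v5:4,v6:0,v7:inf,v8:21
step 3: dist = v0:inf,v1:inf,v2:11,v3:inf,v4:inf,v5:4,v6:0,v7:inf,v8:21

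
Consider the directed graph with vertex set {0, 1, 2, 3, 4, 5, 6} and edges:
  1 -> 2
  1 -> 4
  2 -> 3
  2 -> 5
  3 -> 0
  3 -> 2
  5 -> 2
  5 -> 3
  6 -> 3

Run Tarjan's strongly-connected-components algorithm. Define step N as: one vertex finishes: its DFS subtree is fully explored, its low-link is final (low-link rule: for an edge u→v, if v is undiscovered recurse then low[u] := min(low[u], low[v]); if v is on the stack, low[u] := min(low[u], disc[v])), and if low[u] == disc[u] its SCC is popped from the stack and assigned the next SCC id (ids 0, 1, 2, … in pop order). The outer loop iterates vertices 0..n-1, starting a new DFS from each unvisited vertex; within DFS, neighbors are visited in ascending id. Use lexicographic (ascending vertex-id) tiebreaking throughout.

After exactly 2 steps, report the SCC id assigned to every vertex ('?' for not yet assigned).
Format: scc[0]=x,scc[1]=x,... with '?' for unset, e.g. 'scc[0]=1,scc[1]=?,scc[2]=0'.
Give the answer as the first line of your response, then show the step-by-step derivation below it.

scc[0]=0,scc[1]=?,scc[2]=?,scc[3]=?,scc[4]=?,scc[5]=?,scc[6]=?

step 1: low=(low[0]=0,low[1]=?,low[2]=?,low[3]=?,low[4]=?,low[5]=?,low[6]=?); scc=(scc[0]=0,scc[1]=?,scc[2]=?,scc[3]=?,scc[4]=?,scc[5]=?,scc[6]=?)
step 2: low=(low[0]=0,low[1]=1,low[2]=2,low[3]=2,low[4]=?,low[5]=?,low[6]=?); scc=(scc[0]=0,scc[1]=?,scc[2]=?,scc[3]=?,scc[4]=?,scc[5]=?,scc[6]=?)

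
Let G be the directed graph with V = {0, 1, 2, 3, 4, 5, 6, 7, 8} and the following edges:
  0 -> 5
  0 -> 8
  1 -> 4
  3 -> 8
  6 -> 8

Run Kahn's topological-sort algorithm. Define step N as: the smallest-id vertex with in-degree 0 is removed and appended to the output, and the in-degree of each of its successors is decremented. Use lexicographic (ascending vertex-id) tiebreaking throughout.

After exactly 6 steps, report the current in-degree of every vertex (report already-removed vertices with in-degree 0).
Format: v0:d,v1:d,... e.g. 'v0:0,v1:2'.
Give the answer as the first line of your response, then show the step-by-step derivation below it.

v0:0,v1:0,v2:0,v3:0,v4:0,v5:0,v6:0,v7:0,v8:1

step 1: output 0; order=[0]; indeg=(0,0,0,0,1,0,0,0,2)
step 2: output 1; order=[0,1]; indeg=(0,0,0,0,0,0,0,0,2)
step 3: output 2; order=[0,1,2]; indeg=(0,0,0,0,0,0,0,0,2)
step 4: output 3; order=[0,1,2,3]; indeg=(0,0,0,0,0,0,0,0,1)
step 5: output 4; order=[0,1,2,3,4]; indeg=(0,0,0,0,0,0,0,0,1)
step 6: output 5; order=[0,1,2,3,4,5]; indeg=(0,0,0,0,0,0,0,0,1)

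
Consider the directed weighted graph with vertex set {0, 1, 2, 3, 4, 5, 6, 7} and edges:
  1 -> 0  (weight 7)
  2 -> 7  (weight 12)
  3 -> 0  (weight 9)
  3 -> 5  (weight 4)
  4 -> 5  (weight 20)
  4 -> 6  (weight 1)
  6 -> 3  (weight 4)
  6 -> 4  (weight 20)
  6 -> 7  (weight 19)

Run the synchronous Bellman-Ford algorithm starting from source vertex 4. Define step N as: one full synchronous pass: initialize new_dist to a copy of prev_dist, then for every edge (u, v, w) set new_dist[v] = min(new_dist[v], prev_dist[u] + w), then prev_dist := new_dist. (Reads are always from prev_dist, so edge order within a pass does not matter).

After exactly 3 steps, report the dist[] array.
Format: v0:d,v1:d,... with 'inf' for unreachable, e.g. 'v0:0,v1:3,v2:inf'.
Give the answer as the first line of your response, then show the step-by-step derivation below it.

v0:14,v1:inf,v2:inf,v3:5,v4:0,v5:9,v6:1,v7:20

step 1: dist = v0:inf,v1:inf,v2:inf,v3:inf,v4:0,v5:20,v6:1,v7:inf
step 2: dist = v0:inf,v1:inf,v2:inf,v3:5,v4:0,v5:20,v6:1,v7:20
step 3: dist = v0:14,v1:inf,v2:inf,v3:5,v4:0,v5:9,v6:1,v7:20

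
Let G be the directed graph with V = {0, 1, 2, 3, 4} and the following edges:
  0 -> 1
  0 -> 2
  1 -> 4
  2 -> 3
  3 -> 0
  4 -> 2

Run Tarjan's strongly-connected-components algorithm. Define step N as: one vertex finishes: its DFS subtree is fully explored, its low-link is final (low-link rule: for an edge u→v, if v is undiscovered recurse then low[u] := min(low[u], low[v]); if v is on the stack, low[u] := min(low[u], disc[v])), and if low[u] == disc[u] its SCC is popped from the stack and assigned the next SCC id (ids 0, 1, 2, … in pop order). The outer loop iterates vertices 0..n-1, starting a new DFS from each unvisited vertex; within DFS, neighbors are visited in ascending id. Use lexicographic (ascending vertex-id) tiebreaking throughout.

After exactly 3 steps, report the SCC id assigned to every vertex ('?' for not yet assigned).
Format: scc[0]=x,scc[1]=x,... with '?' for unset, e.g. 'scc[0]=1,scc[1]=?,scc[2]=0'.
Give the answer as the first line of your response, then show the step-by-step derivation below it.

scc[0]=?,scc[1]=?,scc[2]=?,scc[3]=?,scc[4]=?

step 1: low=(low[0]=0,low[1]=1,low[2]=3,low[3]=0,low[4]=2); scc=(scc[0]=?,scc[1]=?,scc[2]=?,scc[3]=?,scc[4]=?)
step 2: low=(low[0]=0,low[1]=1,low[2]=0,low[3]=0,low[4]=2); scc=(scc[0]=?,scc[1]=?,scc[2]=?,scc[3]=?,scc[4]=?)
step 3: low=(low[0]=0,low[1]=1,low[2]=0,low[3]=0,low[4]=0); scc=(scc[0]=?,scc[1]=?,scc[2]=?,scc[3]=?,scc[4]=?)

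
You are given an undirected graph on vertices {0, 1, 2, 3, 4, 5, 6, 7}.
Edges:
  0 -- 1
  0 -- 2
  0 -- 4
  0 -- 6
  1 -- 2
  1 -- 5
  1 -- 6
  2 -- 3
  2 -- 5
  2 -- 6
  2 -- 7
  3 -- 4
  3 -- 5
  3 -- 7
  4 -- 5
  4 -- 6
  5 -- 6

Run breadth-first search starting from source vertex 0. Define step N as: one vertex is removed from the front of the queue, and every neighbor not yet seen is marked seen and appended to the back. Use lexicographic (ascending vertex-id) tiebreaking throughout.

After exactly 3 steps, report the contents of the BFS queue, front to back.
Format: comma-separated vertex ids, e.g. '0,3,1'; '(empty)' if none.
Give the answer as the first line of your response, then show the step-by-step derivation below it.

4,6,5,3,7

step 1: dequeue 0; queue=[1,2,4,6]; order=0
step 2: dequeue 1; queue=[2,4,6,5]; order=0,1
step 3: dequeue 2; queue=[4,6,5,3,7]; order=0,1,2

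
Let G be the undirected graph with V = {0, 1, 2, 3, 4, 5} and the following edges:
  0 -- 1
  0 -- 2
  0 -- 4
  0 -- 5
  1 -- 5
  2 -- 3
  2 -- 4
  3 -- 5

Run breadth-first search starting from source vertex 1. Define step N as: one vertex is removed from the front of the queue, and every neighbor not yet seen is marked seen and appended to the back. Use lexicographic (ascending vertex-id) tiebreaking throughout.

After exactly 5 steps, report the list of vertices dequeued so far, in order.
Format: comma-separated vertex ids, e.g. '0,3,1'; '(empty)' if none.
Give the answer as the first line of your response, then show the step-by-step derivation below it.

1,0,5,2,4

step 1: dequeue 1; queue=[0,5]; order=1
step 2: dequeue 0; queue=[5,2,4]; order=1,0
step 3: dequeue 5; queue=[2,4,3]; order=1,0,5
step 4: dequeue 2; queue=[4,3]; order=1,0,5,2
step 5: dequeue 4; queue=[3]; order=1,0,5,2,4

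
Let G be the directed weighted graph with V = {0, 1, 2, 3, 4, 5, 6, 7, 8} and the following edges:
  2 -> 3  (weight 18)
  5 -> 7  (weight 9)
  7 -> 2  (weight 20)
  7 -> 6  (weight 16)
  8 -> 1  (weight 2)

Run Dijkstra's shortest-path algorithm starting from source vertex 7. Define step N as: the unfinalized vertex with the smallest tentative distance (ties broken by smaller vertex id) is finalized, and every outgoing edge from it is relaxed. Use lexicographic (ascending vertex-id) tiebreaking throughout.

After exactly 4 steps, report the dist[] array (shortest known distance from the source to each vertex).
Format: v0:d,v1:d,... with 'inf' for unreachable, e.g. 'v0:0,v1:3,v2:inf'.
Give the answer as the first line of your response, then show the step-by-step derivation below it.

v0:inf,v1:inf,v2:20,v3:38,v4:inf,v5:inf,v6:16,v7:0,v8:inf

step 1: dist = v0:inf,v1:inf,v2:20,v3:inf,v4:inf,v5:inf,v6:16,v7:0,v8:inf
step 2: dist = v0:inf,v1:inf,v2:20,v3:inf,v4:inf,v5:inf,v6:16,v7:0,v8:inf
step 3: dist = v0:inf,v1:inf,v2:20,v3:38,v4:inf,v5:inf,v6:16,v7:0,v8:inf
step 4: dist = v0:inf,v1:inf,v2:20,v3:38,v4:inf,v5:inf,v6:16,v7:0,v8:inf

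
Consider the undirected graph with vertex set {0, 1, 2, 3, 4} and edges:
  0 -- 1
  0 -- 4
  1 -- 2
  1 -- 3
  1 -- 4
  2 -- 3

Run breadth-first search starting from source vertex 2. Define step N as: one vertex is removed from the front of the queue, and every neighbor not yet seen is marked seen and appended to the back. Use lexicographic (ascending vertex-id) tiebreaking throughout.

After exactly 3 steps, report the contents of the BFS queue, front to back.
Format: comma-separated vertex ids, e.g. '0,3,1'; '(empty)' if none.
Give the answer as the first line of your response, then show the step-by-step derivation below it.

0,4

step 1: dequeue 2; queue=[1,3]; order=2
step 2: dequeue 1; queue=[3,0,4]; order=2,1
step 3: dequeue 3; queue=[0,4]; order=2,1,3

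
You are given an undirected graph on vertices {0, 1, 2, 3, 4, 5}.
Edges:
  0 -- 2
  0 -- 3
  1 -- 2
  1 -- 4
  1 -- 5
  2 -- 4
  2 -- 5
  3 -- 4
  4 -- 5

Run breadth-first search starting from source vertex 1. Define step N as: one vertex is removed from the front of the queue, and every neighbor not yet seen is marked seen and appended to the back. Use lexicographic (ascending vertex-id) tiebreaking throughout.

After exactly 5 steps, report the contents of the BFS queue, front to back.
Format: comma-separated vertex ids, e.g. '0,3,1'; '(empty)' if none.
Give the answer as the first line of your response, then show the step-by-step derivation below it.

3

step 1: dequeue 1; queue=[2,4,5]; order=1
step 2: dequeue 2; queue=[4,5,0]; order=1,2
step 3: dequeue 4; queue=[5,0,3]; order=1,2,4
step 4: dequeue 5; queue=[0,3]; order=1,2,4,5
step 5: dequeue 0; queue=[3]; order=1,2,4,5,0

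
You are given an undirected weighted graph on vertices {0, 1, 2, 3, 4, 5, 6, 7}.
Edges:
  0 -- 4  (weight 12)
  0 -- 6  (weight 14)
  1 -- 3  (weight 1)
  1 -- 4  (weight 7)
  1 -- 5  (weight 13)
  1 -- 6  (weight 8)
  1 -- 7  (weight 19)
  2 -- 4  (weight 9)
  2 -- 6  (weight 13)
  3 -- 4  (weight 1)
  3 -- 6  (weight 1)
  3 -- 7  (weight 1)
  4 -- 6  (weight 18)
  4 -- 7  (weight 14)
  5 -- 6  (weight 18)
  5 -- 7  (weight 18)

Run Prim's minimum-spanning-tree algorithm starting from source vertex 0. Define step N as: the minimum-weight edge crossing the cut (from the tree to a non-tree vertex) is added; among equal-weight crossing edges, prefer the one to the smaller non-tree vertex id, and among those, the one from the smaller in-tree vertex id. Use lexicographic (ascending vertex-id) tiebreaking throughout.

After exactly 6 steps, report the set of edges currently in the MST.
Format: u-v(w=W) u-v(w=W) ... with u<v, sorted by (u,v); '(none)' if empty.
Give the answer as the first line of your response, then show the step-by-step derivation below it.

0-4(w=12) 1-3(w=1) 2-4(w=9) 3-4(w=1) 3-6(w=1) 3-7(w=1)

step 1: add edge 0-4 (w=12); MST = {0-4(w=12)}
step 2: add edge 3-4 (w=1); MST = {0-4(w=12) 3-4(w=1)}
step 3: add edge 1-3 (w=1); MST = {0-4(w=12) 1-3(w=1) 3-4(w=1)}
step 4: add edge 3-6 (w=1); MST = {0-4(w=12) 1-3(w=1) 3-4(w=1) 3-6(w=1)}
step 5: add edge 3-7 (w=1); MST = {0-4(w=12) 1-3(w=1) 3-4(w=1) 3-6(w=1) 3-7(w=1)}
step 6: add edge 2-4 (w=9); MST = {0-4(w=12) 1-3(w=1) 2-4(w=9) 3-4(w=1) 3-6(w=1) 3-7(w=1)}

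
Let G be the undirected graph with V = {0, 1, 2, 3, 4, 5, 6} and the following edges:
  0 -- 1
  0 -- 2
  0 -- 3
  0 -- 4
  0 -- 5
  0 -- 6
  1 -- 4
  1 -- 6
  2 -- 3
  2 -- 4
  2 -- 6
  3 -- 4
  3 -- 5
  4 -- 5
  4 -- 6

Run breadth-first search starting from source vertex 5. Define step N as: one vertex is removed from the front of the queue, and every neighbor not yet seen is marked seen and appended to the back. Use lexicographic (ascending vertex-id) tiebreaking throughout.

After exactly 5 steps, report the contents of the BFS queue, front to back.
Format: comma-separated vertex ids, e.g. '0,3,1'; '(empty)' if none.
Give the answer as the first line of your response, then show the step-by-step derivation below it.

2,6

step 1: dequeue 5; queue=[0,3,4]; order=5
step 2: dequeue 0; queue=[3,4,1,2,6]; order=5,0
step 3: dequeue 3; queue=[4,1,2,6]; order=5,0,3
step 4: dequeue 4; queue=[1,2,6]; order=5,0,3,4
step 5: dequeue 1; queue=[2,6]; order=5,0,3,4,1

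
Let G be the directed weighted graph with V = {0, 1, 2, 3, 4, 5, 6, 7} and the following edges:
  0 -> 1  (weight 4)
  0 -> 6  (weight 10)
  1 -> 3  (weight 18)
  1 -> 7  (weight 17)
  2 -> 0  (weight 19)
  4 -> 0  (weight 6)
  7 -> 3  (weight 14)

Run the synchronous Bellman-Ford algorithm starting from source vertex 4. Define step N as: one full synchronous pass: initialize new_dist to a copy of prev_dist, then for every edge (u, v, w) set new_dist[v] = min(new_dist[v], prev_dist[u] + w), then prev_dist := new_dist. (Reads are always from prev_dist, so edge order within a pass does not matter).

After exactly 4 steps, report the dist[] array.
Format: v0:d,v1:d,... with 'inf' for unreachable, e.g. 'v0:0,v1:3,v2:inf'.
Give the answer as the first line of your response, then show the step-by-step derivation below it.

v0:6,v1:10,v2:inf,v3:28,v4:0,v5:inf,v6:16,v7:27

step 1: dist = v0:6,v1:inf,v2:inf,v3:inf,v4:0,v5:inf,v6:inf,v7:inf
step 2: dist = v0:6,v1:10,v2:inf,v3:inf,v4:0,v5:inf,v6:16,v7:inf
step 3: dist = v0:6,v1:10,v2:inf,v3:28,v4:0,v5:inf,v6:16,v7:27
step 4: dist = v0:6,v1:10,v2:inf,v3:28,v4:0,v5:inf,v6:16,v7:27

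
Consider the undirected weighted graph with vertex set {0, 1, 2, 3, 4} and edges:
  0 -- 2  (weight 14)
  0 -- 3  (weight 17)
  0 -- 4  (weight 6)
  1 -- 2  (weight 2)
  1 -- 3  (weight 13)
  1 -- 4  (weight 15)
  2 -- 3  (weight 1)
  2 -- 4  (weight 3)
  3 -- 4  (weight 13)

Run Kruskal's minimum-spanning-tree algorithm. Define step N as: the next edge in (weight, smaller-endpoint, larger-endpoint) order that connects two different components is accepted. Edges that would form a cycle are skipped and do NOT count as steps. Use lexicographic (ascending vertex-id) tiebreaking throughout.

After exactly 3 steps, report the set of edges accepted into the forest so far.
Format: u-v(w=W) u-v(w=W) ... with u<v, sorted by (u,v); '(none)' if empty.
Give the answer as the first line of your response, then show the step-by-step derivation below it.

1-2(w=2) 2-3(w=1) 2-4(w=3)

step 1: add edge 2-3 (w=1); MST = {2-3(w=1)}
step 2: add edge 1-2 (w=2); MST = {1-2(w=2) 2-3(w=1)}
step 3: add edge 2-4 (w=3); MST = {1-2(w=2) 2-3(w=1) 2-4(w=3)}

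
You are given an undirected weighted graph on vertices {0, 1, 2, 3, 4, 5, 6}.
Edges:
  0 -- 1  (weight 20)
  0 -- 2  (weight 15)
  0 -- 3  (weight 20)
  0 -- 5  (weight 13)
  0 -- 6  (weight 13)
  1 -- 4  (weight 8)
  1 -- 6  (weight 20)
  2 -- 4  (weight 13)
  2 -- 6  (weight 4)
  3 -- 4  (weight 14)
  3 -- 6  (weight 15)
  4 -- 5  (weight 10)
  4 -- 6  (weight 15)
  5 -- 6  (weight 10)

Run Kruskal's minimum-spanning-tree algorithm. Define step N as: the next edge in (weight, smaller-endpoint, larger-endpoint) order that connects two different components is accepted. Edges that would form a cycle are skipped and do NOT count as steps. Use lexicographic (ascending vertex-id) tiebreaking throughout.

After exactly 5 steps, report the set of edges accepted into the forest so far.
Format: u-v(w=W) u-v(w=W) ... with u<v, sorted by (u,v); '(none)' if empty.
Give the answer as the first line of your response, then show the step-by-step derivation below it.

0-5(w=13) 1-4(w=8) 2-6(w=4) 4-5(w=10) 5-6(w=10)

step 1: add edge 2-6 (w=4); MST = {2-6(w=4)}
step 2: add edge 1-4 (w=8); MST = {1-4(w=8) 2-6(w=4)}
step 3: add edge 4-5 (w=10); MST = {1-4(w=8) 2-6(w=4) 4-5(w=10)}
step 4: add edge 5-6 (w=10); MST = {1-4(w=8) 2-6(w=4) 4-5(w=10) 5-6(w=10)}
step 5: add edge 0-5 (w=13); MST = {0-5(w=13) 1-4(w=8) 2-6(w=4) 4-5(w=10) 5-6(w=10)}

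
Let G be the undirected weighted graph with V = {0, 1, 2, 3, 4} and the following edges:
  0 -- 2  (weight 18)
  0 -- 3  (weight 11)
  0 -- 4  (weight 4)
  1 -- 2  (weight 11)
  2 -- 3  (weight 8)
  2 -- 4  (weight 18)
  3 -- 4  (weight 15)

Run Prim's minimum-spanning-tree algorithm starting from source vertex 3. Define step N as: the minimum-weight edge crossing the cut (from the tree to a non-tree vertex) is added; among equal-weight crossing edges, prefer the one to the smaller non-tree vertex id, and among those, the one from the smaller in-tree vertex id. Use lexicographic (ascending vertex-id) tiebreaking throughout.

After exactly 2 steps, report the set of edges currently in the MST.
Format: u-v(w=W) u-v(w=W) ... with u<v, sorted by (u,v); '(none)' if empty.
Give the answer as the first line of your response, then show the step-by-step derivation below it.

0-3(w=11) 2-3(w=8)

step 1: add edge 2-3 (w=8); MST = {2-3(w=8)}
step 2: add edge 0-3 (w=11); MST = {0-3(w=11) 2-3(w=8)}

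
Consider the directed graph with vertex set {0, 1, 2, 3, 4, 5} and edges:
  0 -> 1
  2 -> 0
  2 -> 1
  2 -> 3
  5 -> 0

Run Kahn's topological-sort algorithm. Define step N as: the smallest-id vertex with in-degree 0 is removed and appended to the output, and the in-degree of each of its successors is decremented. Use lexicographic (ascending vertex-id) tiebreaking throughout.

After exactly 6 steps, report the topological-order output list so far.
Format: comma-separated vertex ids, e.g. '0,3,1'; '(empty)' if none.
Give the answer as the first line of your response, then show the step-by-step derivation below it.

2,3,4,5,0,1

step 1: output 2; order=[2]; indeg=(1,1,0,0,0,0)
step 2: output 3; order=[2,3]; indeg=(1,1,0,0,0,0)
step 3: output 4; order=[2,3,4]; indeg=(1,1,0,0,0,0)
step 4: output 5; order=[2,3,4,5]; indeg=(0,1,0,0,0,0)
step 5: output 0; order=[2,3,4,5,0]; indeg=(0,0,0,0,0,0)
step 6: output 1; order=[2,3,4,5,0,1]; indeg=(0,0,0,0,0,0)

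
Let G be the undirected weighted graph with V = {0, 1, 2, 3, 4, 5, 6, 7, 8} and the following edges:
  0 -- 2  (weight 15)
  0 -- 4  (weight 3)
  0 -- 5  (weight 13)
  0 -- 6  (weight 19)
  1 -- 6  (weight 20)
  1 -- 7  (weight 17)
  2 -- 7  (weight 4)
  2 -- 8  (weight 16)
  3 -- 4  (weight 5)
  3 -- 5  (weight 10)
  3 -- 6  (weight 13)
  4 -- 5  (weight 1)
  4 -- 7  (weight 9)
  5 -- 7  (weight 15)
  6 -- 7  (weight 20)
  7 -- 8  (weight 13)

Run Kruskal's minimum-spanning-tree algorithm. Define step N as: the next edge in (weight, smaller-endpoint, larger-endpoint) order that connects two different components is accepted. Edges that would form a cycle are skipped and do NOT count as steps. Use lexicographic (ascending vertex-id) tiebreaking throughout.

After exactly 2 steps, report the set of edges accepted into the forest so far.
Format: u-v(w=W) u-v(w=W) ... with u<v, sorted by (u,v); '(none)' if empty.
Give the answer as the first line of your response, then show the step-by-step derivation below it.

0-4(w=3) 4-5(w=1)

step 1: add edge 4-5 (w=1); MST = {4-5(w=1)}
step 2: add edge 0-4 (w=3); MST = {0-4(w=3) 4-5(w=1)}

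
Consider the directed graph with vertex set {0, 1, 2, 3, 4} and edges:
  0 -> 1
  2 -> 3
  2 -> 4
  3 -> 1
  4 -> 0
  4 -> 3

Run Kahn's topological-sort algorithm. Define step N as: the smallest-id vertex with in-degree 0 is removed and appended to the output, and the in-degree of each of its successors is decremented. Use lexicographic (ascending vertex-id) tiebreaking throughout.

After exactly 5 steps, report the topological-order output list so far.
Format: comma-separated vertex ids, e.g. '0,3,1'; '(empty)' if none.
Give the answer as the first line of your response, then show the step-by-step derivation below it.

2,4,0,3,1

step 1: output 2; order=[2]; indeg=(1,2,0,1,0)
step 2: output 4; order=[2,4]; indeg=(0,2,0,0,0)
step 3: output 0; order=[2,4,0]; indeg=(0,1,0,0,0)
step 4: output 3; order=[2,4,0,3]; indeg=(0,0,0,0,0)
step 5: output 1; order=[2,4,0,3,1]; indeg=(0,0,0,0,0)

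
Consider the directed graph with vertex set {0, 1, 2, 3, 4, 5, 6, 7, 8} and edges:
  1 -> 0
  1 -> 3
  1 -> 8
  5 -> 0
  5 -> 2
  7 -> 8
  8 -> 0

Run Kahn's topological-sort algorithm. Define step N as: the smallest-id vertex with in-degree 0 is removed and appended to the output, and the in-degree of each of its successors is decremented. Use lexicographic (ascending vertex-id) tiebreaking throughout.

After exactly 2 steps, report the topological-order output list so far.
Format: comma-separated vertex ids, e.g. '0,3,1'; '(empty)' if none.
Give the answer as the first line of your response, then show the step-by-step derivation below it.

1,3

step 1: output 1; order=[1]; indeg=(2,0,1,0,0,0,0,0,1)
step 2: output 3; order=[1,3]; indeg=(2,0,1,0,0,0,0,0,1)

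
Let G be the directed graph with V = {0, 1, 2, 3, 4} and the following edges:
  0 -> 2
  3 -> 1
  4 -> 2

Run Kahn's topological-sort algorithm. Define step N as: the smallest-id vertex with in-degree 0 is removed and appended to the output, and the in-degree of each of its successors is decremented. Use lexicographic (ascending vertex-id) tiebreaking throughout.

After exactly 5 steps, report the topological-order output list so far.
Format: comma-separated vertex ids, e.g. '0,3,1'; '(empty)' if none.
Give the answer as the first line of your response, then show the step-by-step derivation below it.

0,3,1,4,2

step 1: output 0; order=[0]; indeg=(0,1,1,0,0)
step 2: output 3; order=[0,3]; indeg=(0,0,1,0,0)
step 3: output 1; order=[0,3,1]; indeg=(0,0,1,0,0)
step 4: output 4; order=[0,3,1,4]; indeg=(0,0,0,0,0)
step 5: output 2; order=[0,3,1,4,2]; indeg=(0,0,0,0,0)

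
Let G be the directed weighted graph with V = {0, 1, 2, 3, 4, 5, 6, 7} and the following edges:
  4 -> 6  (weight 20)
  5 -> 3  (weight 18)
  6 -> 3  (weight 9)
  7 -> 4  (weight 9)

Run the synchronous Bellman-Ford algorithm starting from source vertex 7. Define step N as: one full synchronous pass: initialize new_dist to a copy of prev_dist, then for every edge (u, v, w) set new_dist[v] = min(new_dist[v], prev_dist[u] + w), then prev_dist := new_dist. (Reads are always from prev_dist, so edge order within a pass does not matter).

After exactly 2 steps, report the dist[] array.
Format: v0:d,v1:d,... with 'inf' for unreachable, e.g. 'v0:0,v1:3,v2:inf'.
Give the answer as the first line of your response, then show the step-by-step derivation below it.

v0:inf,v1:inf,v2:inf,v3:inf,v4:9,v5:inf,v6:29,v7:0

step 1: dist = v0:inf,v1:inf,v2:inf,v3:inf,v4:9,v5:inf,v6:inf,v7:0
step 2: dist = v0:inf,v1:inf,v2:inf,v3:inf,v4:9,v5:inf,v6:29,v7:0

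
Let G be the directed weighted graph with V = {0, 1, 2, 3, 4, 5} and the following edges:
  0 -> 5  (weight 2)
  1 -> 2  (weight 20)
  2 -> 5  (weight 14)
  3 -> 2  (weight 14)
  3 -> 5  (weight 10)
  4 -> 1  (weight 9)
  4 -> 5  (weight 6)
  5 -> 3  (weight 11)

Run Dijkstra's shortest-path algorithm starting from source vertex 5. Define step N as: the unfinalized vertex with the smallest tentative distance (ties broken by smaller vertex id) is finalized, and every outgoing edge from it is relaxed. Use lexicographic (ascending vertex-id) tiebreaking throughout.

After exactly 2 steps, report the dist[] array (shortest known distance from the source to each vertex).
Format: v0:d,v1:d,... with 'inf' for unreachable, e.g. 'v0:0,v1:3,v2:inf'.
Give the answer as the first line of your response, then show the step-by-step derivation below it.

v0:inf,v1:inf,v2:25,v3:11,v4:inf,v5:0

step 1: dist = v0:inf,v1:inf,v2:inf,v3:11,v4:inf,v5:0
step 2: dist = v0:inf,v1:inf,v2:25,v3:11,v4:inf,v5:0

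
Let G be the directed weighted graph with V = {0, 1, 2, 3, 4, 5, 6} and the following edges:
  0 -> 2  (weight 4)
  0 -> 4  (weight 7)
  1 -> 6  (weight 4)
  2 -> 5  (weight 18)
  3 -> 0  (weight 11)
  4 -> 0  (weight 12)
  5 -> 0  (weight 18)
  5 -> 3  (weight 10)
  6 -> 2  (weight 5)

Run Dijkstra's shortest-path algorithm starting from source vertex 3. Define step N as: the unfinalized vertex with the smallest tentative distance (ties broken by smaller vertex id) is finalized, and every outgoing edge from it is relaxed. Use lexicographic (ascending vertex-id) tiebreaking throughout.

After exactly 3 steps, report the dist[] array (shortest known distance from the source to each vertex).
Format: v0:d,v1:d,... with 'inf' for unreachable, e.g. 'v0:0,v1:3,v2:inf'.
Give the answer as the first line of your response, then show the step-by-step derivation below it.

v0:11,v1:inf,v2:15,v3:0,v4:18,v5:33,v6:inf

step 1: dist = v0:11,v1:inf,v2:inf,v3:0,v4:inf,v5:inf,v6:inf
step 2: dist = v0:11,v1:inf,v2:15,v3:0,v4:18,v5:inf,v6:inf
step 3: dist = v0:11,v1:inf,v2:15,v3:0,v4:18,v5:33,v6:inf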